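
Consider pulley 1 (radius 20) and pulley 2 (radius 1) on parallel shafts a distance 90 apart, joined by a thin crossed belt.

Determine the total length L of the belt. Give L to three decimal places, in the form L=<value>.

L=250.896

crossed belt: β = asin((r1+r2)/C) = asin(21/90) = 13.4934°
wrap1 = wrap2 = π + 2β = 206.9868°
tangent length = C·cosβ = 87.5157
L = (r1+r2)·wrap + 2·C·cosβ = 21·3.6126 + 2·87.5157 = 250.8960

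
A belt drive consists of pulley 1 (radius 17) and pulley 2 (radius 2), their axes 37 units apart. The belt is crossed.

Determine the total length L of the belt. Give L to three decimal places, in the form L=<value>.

crossed belt: β = asin((r1+r2)/C) = asin(19/37) = 30.8981°
wrap1 = wrap2 = π + 2β = 241.7963°
tangent length = C·cosβ = 31.7490
L = (r1+r2)·wrap + 2·C·cosβ = 19·4.2201 + 2·31.7490 = 143.6807

L=143.681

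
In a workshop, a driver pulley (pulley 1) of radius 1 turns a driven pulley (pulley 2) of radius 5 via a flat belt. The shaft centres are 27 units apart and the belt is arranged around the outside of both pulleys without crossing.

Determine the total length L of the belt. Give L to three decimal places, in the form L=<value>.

L=73.443

open belt: β = asin((r2−r1)/C) = asin(4/27) = 8.5196°
wrap1 = π − 2β = 162.9608°
wrap2 = π + 2β = 197.0392°
tangent length = C·cosβ = 26.7021
L = r1·wrap1 + r2·wrap2 + 2·C·cosβ = 1·2.8442 + 5·3.4390 + 2·26.7021 = 73.4432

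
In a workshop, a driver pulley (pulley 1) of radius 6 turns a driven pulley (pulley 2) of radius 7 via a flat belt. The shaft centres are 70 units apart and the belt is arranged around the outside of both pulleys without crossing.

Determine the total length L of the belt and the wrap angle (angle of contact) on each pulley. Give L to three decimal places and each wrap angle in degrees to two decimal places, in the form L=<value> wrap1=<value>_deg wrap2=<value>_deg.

L=180.855 wrap1=178.36_deg wrap2=181.64_deg

open belt: β = asin((r2−r1)/C) = asin(1/70) = 0.8185°
wrap1 = π − 2β = 178.3629°
wrap2 = π + 2β = 181.6371°
tangent length = C·cosβ = 69.9929
L = r1·wrap1 + r2·wrap2 + 2·C·cosβ = 6·3.1130 + 7·3.1702 + 2·69.9929 = 180.8550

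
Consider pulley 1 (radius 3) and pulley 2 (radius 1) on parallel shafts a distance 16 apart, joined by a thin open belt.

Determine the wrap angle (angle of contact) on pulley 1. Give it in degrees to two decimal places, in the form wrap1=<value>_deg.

wrap1=194.36_deg

open belt: β = asin((r2−r1)/C) = asin(-2/16) = -7.1808°
wrap1 = π − 2β = 194.3615°
wrap2 = π + 2β = 165.6385°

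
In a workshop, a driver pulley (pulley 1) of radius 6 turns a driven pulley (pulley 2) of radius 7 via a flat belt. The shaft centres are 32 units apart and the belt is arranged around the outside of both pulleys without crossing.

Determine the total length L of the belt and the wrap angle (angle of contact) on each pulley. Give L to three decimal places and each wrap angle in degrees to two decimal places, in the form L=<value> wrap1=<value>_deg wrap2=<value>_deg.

open belt: β = asin((r2−r1)/C) = asin(1/32) = 1.7908°
wrap1 = π − 2β = 176.4184°
wrap2 = π + 2β = 183.5816°
tangent length = C·cosβ = 31.9844
L = r1·wrap1 + r2·wrap2 + 2·C·cosβ = 6·3.0791 + 7·3.2041 + 2·31.9844 = 104.8720

L=104.872 wrap1=176.42_deg wrap2=183.58_deg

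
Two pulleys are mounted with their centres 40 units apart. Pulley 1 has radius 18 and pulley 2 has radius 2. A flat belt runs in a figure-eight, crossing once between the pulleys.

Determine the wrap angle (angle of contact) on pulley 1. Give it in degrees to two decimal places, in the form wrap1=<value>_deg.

wrap1=240.00_deg

crossed belt: β = asin((r1+r2)/C) = asin(20/40) = 30.0000°
wrap1 = wrap2 = π + 2β = 240.0000°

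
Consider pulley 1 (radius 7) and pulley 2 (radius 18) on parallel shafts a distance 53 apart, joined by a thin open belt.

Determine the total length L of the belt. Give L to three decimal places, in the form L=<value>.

open belt: β = asin((r2−r1)/C) = asin(11/53) = 11.9786°
wrap1 = π − 2β = 156.0427°
wrap2 = π + 2β = 203.9573°
tangent length = C·cosβ = 51.8459
L = r1·wrap1 + r2·wrap2 + 2·C·cosβ = 7·2.7235 + 18·3.5597 + 2·51.8459 = 186.8311

L=186.831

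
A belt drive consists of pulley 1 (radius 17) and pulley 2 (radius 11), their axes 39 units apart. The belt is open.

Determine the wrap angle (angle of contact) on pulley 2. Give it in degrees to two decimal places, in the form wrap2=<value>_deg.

wrap2=162.30_deg

open belt: β = asin((r2−r1)/C) = asin(-6/39) = -8.8499°
wrap1 = π − 2β = 197.6998°
wrap2 = π + 2β = 162.3002°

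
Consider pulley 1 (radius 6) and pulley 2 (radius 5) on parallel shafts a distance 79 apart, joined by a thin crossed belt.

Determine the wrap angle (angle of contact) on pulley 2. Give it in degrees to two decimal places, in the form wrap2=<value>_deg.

wrap2=196.01_deg

crossed belt: β = asin((r1+r2)/C) = asin(11/79) = 8.0039°
wrap1 = wrap2 = π + 2β = 196.0078°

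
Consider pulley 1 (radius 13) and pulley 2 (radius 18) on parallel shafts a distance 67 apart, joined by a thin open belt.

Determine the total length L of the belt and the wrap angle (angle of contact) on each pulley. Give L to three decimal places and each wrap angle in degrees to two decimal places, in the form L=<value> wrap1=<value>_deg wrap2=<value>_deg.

L=231.763 wrap1=171.44_deg wrap2=188.56_deg

open belt: β = asin((r2−r1)/C) = asin(5/67) = 4.2798°
wrap1 = π − 2β = 171.4404°
wrap2 = π + 2β = 188.5596°
tangent length = C·cosβ = 66.8132
L = r1·wrap1 + r2·wrap2 + 2·C·cosβ = 13·2.9922 + 18·3.2910 + 2·66.8132 = 231.7627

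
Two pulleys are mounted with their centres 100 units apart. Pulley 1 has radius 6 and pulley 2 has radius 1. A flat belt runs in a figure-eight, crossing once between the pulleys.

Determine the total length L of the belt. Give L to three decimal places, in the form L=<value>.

crossed belt: β = asin((r1+r2)/C) = asin(7/100) = 4.0140°
wrap1 = wrap2 = π + 2β = 188.0280°
tangent length = C·cosβ = 99.7547
L = (r1+r2)·wrap + 2·C·cosβ = 7·3.2817 + 2·99.7547 = 222.4813

L=222.481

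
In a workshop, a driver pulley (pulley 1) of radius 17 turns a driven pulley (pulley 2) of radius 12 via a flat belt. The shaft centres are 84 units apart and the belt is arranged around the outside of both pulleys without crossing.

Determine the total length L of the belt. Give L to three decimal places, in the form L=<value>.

L=259.404

open belt: β = asin((r2−r1)/C) = asin(-5/84) = -3.4125°
wrap1 = π − 2β = 186.8250°
wrap2 = π + 2β = 173.1750°
tangent length = C·cosβ = 83.8511
L = r1·wrap1 + r2·wrap2 + 2·C·cosβ = 17·3.2607 + 12·3.0225 + 2·83.8511 = 259.4039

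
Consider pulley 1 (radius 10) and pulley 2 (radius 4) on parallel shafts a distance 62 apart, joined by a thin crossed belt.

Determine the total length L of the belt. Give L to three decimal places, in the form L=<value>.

L=171.157

crossed belt: β = asin((r1+r2)/C) = asin(14/62) = 13.0503°
wrap1 = wrap2 = π + 2β = 206.1006°
tangent length = C·cosβ = 60.3987
L = (r1+r2)·wrap + 2·C·cosβ = 14·3.5971 + 2·60.3987 = 171.1572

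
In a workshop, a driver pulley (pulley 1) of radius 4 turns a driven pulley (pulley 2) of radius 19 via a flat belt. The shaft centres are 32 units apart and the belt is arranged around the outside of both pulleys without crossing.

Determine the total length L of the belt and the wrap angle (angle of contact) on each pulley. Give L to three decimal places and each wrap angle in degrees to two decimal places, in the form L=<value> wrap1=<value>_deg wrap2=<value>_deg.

open belt: β = asin((r2−r1)/C) = asin(15/32) = 27.9532°
wrap1 = π − 2β = 124.0936°
wrap2 = π + 2β = 235.9064°
tangent length = C·cosβ = 28.2666
L = r1·wrap1 + r2·wrap2 + 2·C·cosβ = 4·2.1658 + 19·4.1173 + 2·28.2666 = 143.4261

L=143.426 wrap1=124.09_deg wrap2=235.91_deg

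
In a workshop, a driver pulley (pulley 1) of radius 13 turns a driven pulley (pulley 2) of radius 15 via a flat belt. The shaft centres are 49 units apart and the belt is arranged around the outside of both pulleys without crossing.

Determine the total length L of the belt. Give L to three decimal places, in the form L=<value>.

L=186.046

open belt: β = asin((r2−r1)/C) = asin(2/49) = 2.3393°
wrap1 = π − 2β = 175.3215°
wrap2 = π + 2β = 184.6785°
tangent length = C·cosβ = 48.9592
L = r1·wrap1 + r2·wrap2 + 2·C·cosβ = 13·3.0599 + 15·3.2232 + 2·48.9592 = 186.0462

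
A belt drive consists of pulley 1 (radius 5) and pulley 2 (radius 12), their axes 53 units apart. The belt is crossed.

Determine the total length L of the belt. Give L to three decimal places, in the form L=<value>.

crossed belt: β = asin((r1+r2)/C) = asin(17/53) = 18.7086°
wrap1 = wrap2 = π + 2β = 217.4171°
tangent length = C·cosβ = 50.1996
L = (r1+r2)·wrap + 2·C·cosβ = 17·3.7946 + 2·50.1996 = 164.9082

L=164.908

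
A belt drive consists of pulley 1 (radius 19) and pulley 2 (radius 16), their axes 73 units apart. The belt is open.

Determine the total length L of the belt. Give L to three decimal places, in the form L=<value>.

L=256.079

open belt: β = asin((r2−r1)/C) = asin(-3/73) = -2.3553°
wrap1 = π − 2β = 184.7106°
wrap2 = π + 2β = 175.2894°
tangent length = C·cosβ = 72.9383
L = r1·wrap1 + r2·wrap2 + 2·C·cosβ = 19·3.2238 + 16·3.0594 + 2·72.9383 = 256.0790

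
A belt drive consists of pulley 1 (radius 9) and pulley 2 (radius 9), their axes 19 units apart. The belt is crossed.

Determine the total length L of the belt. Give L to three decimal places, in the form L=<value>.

L=113.531

crossed belt: β = asin((r1+r2)/C) = asin(18/19) = 71.3283°
wrap1 = wrap2 = π + 2β = 322.6566°
tangent length = C·cosβ = 6.0828
L = (r1+r2)·wrap + 2·C·cosβ = 18·5.6314 + 2·6.0828 = 113.5311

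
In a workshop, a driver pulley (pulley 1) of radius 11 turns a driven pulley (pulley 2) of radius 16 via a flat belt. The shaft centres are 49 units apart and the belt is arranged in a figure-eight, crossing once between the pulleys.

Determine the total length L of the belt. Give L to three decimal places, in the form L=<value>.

L=198.117

crossed belt: β = asin((r1+r2)/C) = asin(27/49) = 33.4370°
wrap1 = wrap2 = π + 2β = 246.8741°
tangent length = C·cosβ = 40.8901
L = (r1+r2)·wrap + 2·C·cosβ = 27·4.3088 + 2·40.8901 = 198.1169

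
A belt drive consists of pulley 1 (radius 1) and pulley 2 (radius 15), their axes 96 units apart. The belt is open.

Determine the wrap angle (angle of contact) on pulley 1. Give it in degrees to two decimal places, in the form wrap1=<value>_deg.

wrap1=163.23_deg

open belt: β = asin((r2−r1)/C) = asin(14/96) = 8.3855°
wrap1 = π − 2β = 163.2289°
wrap2 = π + 2β = 196.7711°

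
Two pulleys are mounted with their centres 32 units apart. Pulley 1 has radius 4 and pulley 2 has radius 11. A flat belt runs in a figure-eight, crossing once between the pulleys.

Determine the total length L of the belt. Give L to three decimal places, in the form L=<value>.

L=118.293

crossed belt: β = asin((r1+r2)/C) = asin(15/32) = 27.9532°
wrap1 = wrap2 = π + 2β = 235.9064°
tangent length = C·cosβ = 28.2666
L = (r1+r2)·wrap + 2·C·cosβ = 15·4.1173 + 2·28.2666 = 118.2933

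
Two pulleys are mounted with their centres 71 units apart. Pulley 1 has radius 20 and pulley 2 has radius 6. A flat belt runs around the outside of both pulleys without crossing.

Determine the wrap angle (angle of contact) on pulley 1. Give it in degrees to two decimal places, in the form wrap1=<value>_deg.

wrap1=202.74_deg

open belt: β = asin((r2−r1)/C) = asin(-14/71) = -11.3723°
wrap1 = π − 2β = 202.7446°
wrap2 = π + 2β = 157.2554°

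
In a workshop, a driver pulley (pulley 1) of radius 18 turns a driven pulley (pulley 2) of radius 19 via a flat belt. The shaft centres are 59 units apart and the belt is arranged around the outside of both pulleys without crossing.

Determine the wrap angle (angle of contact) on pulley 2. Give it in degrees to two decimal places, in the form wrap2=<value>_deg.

open belt: β = asin((r2−r1)/C) = asin(1/59) = 0.9712°
wrap1 = π − 2β = 178.0577°
wrap2 = π + 2β = 181.9423°

wrap2=181.94_deg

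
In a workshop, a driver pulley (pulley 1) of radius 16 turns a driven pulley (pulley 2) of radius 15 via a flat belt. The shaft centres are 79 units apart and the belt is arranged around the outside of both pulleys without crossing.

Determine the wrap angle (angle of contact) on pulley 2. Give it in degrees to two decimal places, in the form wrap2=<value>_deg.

open belt: β = asin((r2−r1)/C) = asin(-1/79) = -0.7253°
wrap1 = π − 2β = 181.4506°
wrap2 = π + 2β = 178.5494°

wrap2=178.55_deg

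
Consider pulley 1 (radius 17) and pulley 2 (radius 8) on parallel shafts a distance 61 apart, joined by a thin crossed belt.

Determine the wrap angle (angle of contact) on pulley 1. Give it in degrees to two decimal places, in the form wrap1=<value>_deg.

wrap1=228.39_deg

crossed belt: β = asin((r1+r2)/C) = asin(25/61) = 24.1945°
wrap1 = wrap2 = π + 2β = 228.3891°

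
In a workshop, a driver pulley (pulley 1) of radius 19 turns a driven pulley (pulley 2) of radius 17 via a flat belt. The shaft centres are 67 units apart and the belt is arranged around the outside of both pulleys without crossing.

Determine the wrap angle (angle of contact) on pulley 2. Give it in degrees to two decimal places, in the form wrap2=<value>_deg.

wrap2=176.58_deg

open belt: β = asin((r2−r1)/C) = asin(-2/67) = -1.7106°
wrap1 = π − 2β = 183.4212°
wrap2 = π + 2β = 176.5788°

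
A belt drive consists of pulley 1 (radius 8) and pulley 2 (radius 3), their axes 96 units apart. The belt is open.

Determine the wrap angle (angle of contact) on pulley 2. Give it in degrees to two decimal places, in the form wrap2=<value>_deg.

open belt: β = asin((r2−r1)/C) = asin(-5/96) = -2.9855°
wrap1 = π − 2β = 185.9710°
wrap2 = π + 2β = 174.0290°

wrap2=174.03_deg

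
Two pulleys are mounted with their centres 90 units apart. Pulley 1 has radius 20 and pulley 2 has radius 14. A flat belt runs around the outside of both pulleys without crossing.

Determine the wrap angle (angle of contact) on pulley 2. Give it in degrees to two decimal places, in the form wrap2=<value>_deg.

open belt: β = asin((r2−r1)/C) = asin(-6/90) = -3.8226°
wrap1 = π − 2β = 187.6451°
wrap2 = π + 2β = 172.3549°

wrap2=172.35_deg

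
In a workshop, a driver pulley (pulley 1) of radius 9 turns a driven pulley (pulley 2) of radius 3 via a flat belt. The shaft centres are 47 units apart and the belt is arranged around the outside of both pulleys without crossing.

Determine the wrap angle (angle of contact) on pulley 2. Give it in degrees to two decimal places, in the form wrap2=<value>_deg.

open belt: β = asin((r2−r1)/C) = asin(-6/47) = -7.3344°
wrap1 = π − 2β = 194.6687°
wrap2 = π + 2β = 165.3313°

wrap2=165.33_deg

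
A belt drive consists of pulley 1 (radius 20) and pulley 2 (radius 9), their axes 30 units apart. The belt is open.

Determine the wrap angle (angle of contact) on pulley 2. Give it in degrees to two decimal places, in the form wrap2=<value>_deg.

wrap2=136.98_deg

open belt: β = asin((r2−r1)/C) = asin(-11/30) = -21.5102°
wrap1 = π − 2β = 223.0204°
wrap2 = π + 2β = 136.9796°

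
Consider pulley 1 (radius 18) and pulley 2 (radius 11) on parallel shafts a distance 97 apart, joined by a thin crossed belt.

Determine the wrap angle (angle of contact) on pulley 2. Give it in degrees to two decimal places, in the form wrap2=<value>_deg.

wrap2=214.79_deg

crossed belt: β = asin((r1+r2)/C) = asin(29/97) = 17.3957°
wrap1 = wrap2 = π + 2β = 214.7914°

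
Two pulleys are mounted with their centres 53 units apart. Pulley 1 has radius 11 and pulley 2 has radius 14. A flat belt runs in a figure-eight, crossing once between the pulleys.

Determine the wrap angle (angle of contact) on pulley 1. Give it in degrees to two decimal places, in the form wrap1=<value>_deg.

crossed belt: β = asin((r1+r2)/C) = asin(25/53) = 28.1446°
wrap1 = wrap2 = π + 2β = 236.2892°

wrap1=236.29_deg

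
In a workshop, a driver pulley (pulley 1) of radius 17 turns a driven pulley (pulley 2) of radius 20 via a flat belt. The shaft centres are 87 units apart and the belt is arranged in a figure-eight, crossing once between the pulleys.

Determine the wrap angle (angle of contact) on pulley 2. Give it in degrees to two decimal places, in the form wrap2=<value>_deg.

crossed belt: β = asin((r1+r2)/C) = asin(37/87) = 25.1689°
wrap1 = wrap2 = π + 2β = 230.3377°

wrap2=230.34_deg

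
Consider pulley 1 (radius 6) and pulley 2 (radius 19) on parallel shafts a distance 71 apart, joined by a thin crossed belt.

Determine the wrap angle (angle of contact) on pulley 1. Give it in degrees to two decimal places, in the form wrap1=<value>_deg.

wrap1=221.23_deg

crossed belt: β = asin((r1+r2)/C) = asin(25/71) = 20.6166°
wrap1 = wrap2 = π + 2β = 221.2332°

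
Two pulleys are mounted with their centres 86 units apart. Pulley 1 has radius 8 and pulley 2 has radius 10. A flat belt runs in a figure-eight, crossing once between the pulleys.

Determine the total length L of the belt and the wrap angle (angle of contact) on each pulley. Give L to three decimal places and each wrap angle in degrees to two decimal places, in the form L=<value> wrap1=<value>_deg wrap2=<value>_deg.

crossed belt: β = asin((r1+r2)/C) = asin(18/86) = 12.0815°
wrap1 = wrap2 = π + 2β = 204.1629°
tangent length = C·cosβ = 84.0952
L = (r1+r2)·wrap + 2·C·cosβ = 18·3.5633 + 2·84.0952 = 232.3300

L=232.330 wrap1=204.16_deg wrap2=204.16_deg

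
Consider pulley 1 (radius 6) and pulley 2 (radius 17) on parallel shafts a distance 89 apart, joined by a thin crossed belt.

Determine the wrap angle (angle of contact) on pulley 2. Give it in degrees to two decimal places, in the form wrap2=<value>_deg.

wrap2=209.95_deg

crossed belt: β = asin((r1+r2)/C) = asin(23/89) = 14.9767°
wrap1 = wrap2 = π + 2β = 209.9535°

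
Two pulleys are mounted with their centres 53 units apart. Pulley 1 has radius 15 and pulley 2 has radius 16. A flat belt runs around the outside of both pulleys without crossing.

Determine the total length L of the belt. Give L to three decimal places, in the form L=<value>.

open belt: β = asin((r2−r1)/C) = asin(1/53) = 1.0811°
wrap1 = π − 2β = 177.8378°
wrap2 = π + 2β = 182.1622°
tangent length = C·cosβ = 52.9906
L = r1·wrap1 + r2·wrap2 + 2·C·cosβ = 15·3.1039 + 16·3.1793 + 2·52.9906 = 203.4082

L=203.408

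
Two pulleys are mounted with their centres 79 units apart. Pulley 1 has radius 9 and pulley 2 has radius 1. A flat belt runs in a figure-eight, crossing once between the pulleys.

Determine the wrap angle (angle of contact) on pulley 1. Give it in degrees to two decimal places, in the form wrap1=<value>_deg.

crossed belt: β = asin((r1+r2)/C) = asin(10/79) = 7.2721°
wrap1 = wrap2 = π + 2β = 194.5443°

wrap1=194.54_deg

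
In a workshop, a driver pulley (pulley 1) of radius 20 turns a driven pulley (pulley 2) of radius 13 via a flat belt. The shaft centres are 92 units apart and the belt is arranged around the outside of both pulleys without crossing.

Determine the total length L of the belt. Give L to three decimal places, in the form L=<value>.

open belt: β = asin((r2−r1)/C) = asin(-7/92) = -4.3637°
wrap1 = π − 2β = 188.7274°
wrap2 = π + 2β = 171.2726°
tangent length = C·cosβ = 91.7333
L = r1·wrap1 + r2·wrap2 + 2·C·cosβ = 20·3.2939 + 13·2.9893 + 2·91.7333 = 288.2054

L=288.205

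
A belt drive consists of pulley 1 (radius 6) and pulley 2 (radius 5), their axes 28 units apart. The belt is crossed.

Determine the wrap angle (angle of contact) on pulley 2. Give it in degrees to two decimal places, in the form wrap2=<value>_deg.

crossed belt: β = asin((r1+r2)/C) = asin(11/28) = 23.1324°
wrap1 = wrap2 = π + 2β = 226.2648°

wrap2=226.26_deg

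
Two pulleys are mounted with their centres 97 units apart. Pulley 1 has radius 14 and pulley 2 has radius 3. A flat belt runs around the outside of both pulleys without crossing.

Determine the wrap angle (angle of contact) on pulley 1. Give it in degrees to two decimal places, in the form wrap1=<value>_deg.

open belt: β = asin((r2−r1)/C) = asin(-11/97) = -6.5115°
wrap1 = π − 2β = 193.0229°
wrap2 = π + 2β = 166.9771°

wrap1=193.02_deg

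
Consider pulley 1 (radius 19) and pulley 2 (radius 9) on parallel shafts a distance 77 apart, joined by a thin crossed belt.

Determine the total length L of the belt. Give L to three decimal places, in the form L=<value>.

L=252.263

crossed belt: β = asin((r1+r2)/C) = asin(28/77) = 21.3237°
wrap1 = wrap2 = π + 2β = 222.6474°
tangent length = C·cosβ = 71.7287
L = (r1+r2)·wrap + 2·C·cosβ = 28·3.8859 + 2·71.7287 = 252.2633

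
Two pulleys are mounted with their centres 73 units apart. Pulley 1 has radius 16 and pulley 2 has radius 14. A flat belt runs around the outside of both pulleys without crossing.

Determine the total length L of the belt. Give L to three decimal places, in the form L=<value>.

L=240.303

open belt: β = asin((r2−r1)/C) = asin(-2/73) = -1.5699°
wrap1 = π − 2β = 183.1399°
wrap2 = π + 2β = 176.8601°
tangent length = C·cosβ = 72.9726
L = r1·wrap1 + r2·wrap2 + 2·C·cosβ = 16·3.1964 + 14·3.0868 + 2·72.9726 = 240.3026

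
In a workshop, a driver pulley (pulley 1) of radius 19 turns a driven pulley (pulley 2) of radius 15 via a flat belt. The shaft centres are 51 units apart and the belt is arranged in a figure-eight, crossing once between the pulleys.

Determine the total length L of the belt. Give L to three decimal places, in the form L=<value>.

L=232.462

crossed belt: β = asin((r1+r2)/C) = asin(34/51) = 41.8103°
wrap1 = wrap2 = π + 2β = 263.6206°
tangent length = C·cosβ = 38.0132
L = (r1+r2)·wrap + 2·C·cosβ = 34·4.6010 + 2·38.0132 = 232.4619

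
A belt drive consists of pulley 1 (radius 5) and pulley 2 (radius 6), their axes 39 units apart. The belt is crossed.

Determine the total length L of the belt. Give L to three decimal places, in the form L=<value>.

crossed belt: β = asin((r1+r2)/C) = asin(11/39) = 16.3827°
wrap1 = wrap2 = π + 2β = 212.7653°
tangent length = C·cosβ = 37.4166
L = (r1+r2)·wrap + 2·C·cosβ = 11·3.7135 + 2·37.4166 = 115.6812

L=115.681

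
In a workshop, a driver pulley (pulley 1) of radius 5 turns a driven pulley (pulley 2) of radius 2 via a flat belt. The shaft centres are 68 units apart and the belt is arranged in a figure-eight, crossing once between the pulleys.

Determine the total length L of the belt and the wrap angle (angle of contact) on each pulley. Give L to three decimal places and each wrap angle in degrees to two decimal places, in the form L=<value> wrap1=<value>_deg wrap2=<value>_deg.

crossed belt: β = asin((r1+r2)/C) = asin(7/68) = 5.9086°
wrap1 = wrap2 = π + 2β = 191.8171°
tangent length = C·cosβ = 67.6387
L = (r1+r2)·wrap + 2·C·cosβ = 7·3.3478 + 2·67.6387 = 158.7124

L=158.712 wrap1=191.82_deg wrap2=191.82_deg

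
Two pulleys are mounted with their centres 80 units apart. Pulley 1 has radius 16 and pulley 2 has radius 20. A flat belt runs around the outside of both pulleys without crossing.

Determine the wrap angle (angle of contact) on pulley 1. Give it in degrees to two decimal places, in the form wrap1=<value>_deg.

open belt: β = asin((r2−r1)/C) = asin(4/80) = 2.8660°
wrap1 = π − 2β = 174.2680°
wrap2 = π + 2β = 185.7320°

wrap1=174.27_deg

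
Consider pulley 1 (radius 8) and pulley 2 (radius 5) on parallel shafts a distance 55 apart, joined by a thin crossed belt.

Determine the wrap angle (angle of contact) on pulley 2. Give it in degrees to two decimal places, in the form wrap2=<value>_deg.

crossed belt: β = asin((r1+r2)/C) = asin(13/55) = 13.6720°
wrap1 = wrap2 = π + 2β = 207.3440°

wrap2=207.34_deg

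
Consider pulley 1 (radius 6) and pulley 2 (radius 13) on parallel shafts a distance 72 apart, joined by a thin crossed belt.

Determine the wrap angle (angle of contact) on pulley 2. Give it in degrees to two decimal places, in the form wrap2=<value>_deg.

wrap2=210.60_deg

crossed belt: β = asin((r1+r2)/C) = asin(19/72) = 15.3009°
wrap1 = wrap2 = π + 2β = 210.6019°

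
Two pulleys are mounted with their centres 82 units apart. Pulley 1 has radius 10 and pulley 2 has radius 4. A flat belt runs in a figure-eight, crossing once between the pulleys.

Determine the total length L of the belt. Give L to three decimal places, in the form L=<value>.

L=210.378

crossed belt: β = asin((r1+r2)/C) = asin(14/82) = 9.8304°
wrap1 = wrap2 = π + 2β = 199.6607°
tangent length = C·cosβ = 80.7960
L = (r1+r2)·wrap + 2·C·cosβ = 14·3.4847 + 2·80.7960 = 210.3784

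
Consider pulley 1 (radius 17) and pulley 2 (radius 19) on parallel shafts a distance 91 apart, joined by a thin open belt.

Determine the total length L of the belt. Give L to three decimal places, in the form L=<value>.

L=295.141

open belt: β = asin((r2−r1)/C) = asin(2/91) = 1.2593°
wrap1 = π − 2β = 177.4813°
wrap2 = π + 2β = 182.5187°
tangent length = C·cosβ = 90.9780
L = r1·wrap1 + r2·wrap2 + 2·C·cosβ = 17·3.0976 + 19·3.1856 + 2·90.9780 = 295.1413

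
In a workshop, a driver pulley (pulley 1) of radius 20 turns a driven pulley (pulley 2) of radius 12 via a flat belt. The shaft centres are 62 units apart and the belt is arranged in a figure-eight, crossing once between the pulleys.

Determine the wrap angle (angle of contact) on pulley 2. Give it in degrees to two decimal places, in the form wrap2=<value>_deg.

wrap2=242.15_deg

crossed belt: β = asin((r1+r2)/C) = asin(32/62) = 31.0730°
wrap1 = wrap2 = π + 2β = 242.1459°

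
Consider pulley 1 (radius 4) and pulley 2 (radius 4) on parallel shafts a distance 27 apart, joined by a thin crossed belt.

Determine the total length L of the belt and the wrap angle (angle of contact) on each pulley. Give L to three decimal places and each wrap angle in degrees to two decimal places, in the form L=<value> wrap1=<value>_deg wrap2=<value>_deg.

crossed belt: β = asin((r1+r2)/C) = asin(8/27) = 17.2353°
wrap1 = wrap2 = π + 2β = 214.4706°
tangent length = C·cosβ = 25.7876
L = (r1+r2)·wrap + 2·C·cosβ = 8·3.7432 + 2·25.7876 = 81.5209

L=81.521 wrap1=214.47_deg wrap2=214.47_deg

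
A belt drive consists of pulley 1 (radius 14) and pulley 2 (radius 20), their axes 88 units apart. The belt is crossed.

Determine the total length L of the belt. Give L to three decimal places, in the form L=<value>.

L=296.122

crossed belt: β = asin((r1+r2)/C) = asin(34/88) = 22.7284°
wrap1 = wrap2 = π + 2β = 225.4568°
tangent length = C·cosβ = 81.1665
L = (r1+r2)·wrap + 2·C·cosβ = 34·3.9350 + 2·81.1665 = 296.1218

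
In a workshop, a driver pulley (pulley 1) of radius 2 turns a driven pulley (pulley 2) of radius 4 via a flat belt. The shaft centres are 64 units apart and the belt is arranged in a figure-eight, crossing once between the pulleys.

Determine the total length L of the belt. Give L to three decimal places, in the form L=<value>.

crossed belt: β = asin((r1+r2)/C) = asin(6/64) = 5.3794°
wrap1 = wrap2 = π + 2β = 190.7588°
tangent length = C·cosβ = 63.7181
L = (r1+r2)·wrap + 2·C·cosβ = 6·3.3294 + 2·63.7181 = 147.4125

L=147.412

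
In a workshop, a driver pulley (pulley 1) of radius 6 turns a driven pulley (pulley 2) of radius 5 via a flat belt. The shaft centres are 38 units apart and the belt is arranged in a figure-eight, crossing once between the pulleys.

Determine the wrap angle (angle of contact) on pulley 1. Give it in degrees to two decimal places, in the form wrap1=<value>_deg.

wrap1=213.65_deg

crossed belt: β = asin((r1+r2)/C) = asin(11/38) = 16.8264°
wrap1 = wrap2 = π + 2β = 213.6529°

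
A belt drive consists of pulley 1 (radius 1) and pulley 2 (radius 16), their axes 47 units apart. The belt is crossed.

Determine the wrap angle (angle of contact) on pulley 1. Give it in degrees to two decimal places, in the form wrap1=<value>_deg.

crossed belt: β = asin((r1+r2)/C) = asin(17/47) = 21.2048°
wrap1 = wrap2 = π + 2β = 222.4095°

wrap1=222.41_deg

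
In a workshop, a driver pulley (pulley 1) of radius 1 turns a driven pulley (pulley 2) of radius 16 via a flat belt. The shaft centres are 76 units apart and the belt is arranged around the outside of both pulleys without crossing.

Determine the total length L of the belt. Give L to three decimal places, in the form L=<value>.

open belt: β = asin((r2−r1)/C) = asin(15/76) = 11.3831°
wrap1 = π − 2β = 157.2338°
wrap2 = π + 2β = 202.7662°
tangent length = C·cosβ = 74.5050
L = r1·wrap1 + r2·wrap2 + 2·C·cosβ = 1·2.7442 + 16·3.5389 + 2·74.5050 = 208.3773

L=208.377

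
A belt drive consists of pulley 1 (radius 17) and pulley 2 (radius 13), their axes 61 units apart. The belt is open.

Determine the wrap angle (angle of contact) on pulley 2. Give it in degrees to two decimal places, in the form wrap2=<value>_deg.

wrap2=172.48_deg

open belt: β = asin((r2−r1)/C) = asin(-4/61) = -3.7598°
wrap1 = π − 2β = 187.5196°
wrap2 = π + 2β = 172.4804°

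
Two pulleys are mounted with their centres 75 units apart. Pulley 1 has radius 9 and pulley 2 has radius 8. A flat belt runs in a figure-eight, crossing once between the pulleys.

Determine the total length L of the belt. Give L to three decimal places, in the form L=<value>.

L=207.277

crossed belt: β = asin((r1+r2)/C) = asin(17/75) = 13.1009°
wrap1 = wrap2 = π + 2β = 206.2018°
tangent length = C·cosβ = 73.0479
L = (r1+r2)·wrap + 2·C·cosβ = 17·3.5989 + 2·73.0479 = 207.2772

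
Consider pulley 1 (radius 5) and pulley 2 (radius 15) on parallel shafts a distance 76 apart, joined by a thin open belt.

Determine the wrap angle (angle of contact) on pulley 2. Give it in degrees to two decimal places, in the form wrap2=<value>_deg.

wrap2=195.12_deg

open belt: β = asin((r2−r1)/C) = asin(10/76) = 7.5608°
wrap1 = π − 2β = 164.8783°
wrap2 = π + 2β = 195.1217°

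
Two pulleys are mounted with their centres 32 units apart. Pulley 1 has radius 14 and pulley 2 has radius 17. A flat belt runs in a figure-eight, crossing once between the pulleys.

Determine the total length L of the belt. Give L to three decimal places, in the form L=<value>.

crossed belt: β = asin((r1+r2)/C) = asin(31/32) = 75.6385°
wrap1 = wrap2 = π + 2β = 331.2770°
tangent length = C·cosβ = 7.9373
L = (r1+r2)·wrap + 2·C·cosβ = 31·5.7819 + 2·7.9373 = 195.1126

L=195.113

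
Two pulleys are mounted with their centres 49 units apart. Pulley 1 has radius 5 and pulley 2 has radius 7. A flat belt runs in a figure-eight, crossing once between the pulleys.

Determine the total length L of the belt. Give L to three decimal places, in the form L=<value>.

L=138.653

crossed belt: β = asin((r1+r2)/C) = asin(12/49) = 14.1758°
wrap1 = wrap2 = π + 2β = 208.3516°
tangent length = C·cosβ = 47.5079
L = (r1+r2)·wrap + 2·C·cosβ = 12·3.6364 + 2·47.5079 = 138.6528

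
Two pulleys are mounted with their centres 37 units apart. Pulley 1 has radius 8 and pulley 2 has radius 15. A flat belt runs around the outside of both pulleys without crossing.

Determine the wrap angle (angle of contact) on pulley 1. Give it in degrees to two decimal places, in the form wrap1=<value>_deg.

wrap1=158.19_deg

open belt: β = asin((r2−r1)/C) = asin(7/37) = 10.9055°
wrap1 = π − 2β = 158.1891°
wrap2 = π + 2β = 201.8109°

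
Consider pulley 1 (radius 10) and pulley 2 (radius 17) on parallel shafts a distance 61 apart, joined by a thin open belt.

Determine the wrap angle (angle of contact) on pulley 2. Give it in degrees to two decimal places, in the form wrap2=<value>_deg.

wrap2=193.18_deg

open belt: β = asin((r2−r1)/C) = asin(7/61) = 6.5894°
wrap1 = π − 2β = 166.8211°
wrap2 = π + 2β = 193.1789°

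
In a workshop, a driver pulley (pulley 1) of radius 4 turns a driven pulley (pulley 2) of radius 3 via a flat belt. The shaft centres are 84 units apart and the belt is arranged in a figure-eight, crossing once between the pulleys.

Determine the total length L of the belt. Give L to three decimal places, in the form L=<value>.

crossed belt: β = asin((r1+r2)/C) = asin(7/84) = 4.7802°
wrap1 = wrap2 = π + 2β = 189.5604°
tangent length = C·cosβ = 83.7078
L = (r1+r2)·wrap + 2·C·cosβ = 7·3.3085 + 2·83.7078 = 190.5748

L=190.575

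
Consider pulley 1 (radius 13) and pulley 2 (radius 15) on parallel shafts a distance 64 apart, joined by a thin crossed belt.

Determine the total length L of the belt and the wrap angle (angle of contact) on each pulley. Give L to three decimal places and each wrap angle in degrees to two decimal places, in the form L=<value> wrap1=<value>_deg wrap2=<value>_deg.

L=228.422 wrap1=231.89_deg wrap2=231.89_deg

crossed belt: β = asin((r1+r2)/C) = asin(28/64) = 25.9445°
wrap1 = wrap2 = π + 2β = 231.8890°
tangent length = C·cosβ = 57.5500
L = (r1+r2)·wrap + 2·C·cosβ = 28·4.0472 + 2·57.5500 = 228.4223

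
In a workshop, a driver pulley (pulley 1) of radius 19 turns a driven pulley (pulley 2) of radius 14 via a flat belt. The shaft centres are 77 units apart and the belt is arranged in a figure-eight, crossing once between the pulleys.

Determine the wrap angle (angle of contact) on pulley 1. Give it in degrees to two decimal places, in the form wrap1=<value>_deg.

crossed belt: β = asin((r1+r2)/C) = asin(33/77) = 25.3769°
wrap1 = wrap2 = π + 2β = 230.7539°

wrap1=230.75_deg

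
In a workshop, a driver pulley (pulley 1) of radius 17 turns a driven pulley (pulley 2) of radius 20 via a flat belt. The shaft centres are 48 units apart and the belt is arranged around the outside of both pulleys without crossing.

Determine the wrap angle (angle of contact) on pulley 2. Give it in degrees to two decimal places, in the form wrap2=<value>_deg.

open belt: β = asin((r2−r1)/C) = asin(3/48) = 3.5833°
wrap1 = π − 2β = 172.8334°
wrap2 = π + 2β = 187.1666°

wrap2=187.17_deg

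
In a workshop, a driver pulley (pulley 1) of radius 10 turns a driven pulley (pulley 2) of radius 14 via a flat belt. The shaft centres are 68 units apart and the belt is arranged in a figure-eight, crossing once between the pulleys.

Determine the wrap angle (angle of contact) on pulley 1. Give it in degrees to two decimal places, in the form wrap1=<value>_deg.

crossed belt: β = asin((r1+r2)/C) = asin(24/68) = 20.6673°
wrap1 = wrap2 = π + 2β = 221.3346°

wrap1=221.33_deg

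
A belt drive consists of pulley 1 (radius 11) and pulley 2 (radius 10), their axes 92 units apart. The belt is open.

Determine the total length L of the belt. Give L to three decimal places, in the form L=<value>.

open belt: β = asin((r2−r1)/C) = asin(-1/92) = -0.6228°
wrap1 = π − 2β = 181.2456°
wrap2 = π + 2β = 178.7544°
tangent length = C·cosβ = 91.9946
L = r1·wrap1 + r2·wrap2 + 2·C·cosβ = 11·3.1633 + 10·3.1199 + 2·91.9946 = 249.9843

L=249.984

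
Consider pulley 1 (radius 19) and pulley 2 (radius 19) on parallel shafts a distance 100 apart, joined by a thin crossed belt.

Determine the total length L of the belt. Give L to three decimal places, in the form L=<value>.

crossed belt: β = asin((r1+r2)/C) = asin(38/100) = 22.3337°
wrap1 = wrap2 = π + 2β = 224.6674°
tangent length = C·cosβ = 92.4986
L = (r1+r2)·wrap + 2·C·cosβ = 38·3.9212 + 2·92.4986 = 334.0023

L=334.002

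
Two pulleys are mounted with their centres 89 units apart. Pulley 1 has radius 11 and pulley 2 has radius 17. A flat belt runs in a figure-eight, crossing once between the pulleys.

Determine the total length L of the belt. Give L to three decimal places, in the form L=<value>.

L=274.848

crossed belt: β = asin((r1+r2)/C) = asin(28/89) = 18.3371°
wrap1 = wrap2 = π + 2β = 216.6741°
tangent length = C·cosβ = 84.4808
L = (r1+r2)·wrap + 2·C·cosβ = 28·3.7817 + 2·84.4808 = 274.8485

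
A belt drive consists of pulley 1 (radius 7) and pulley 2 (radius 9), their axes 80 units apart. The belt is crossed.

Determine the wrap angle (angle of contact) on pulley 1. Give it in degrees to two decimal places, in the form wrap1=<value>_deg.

crossed belt: β = asin((r1+r2)/C) = asin(16/80) = 11.5370°
wrap1 = wrap2 = π + 2β = 203.0739°

wrap1=203.07_deg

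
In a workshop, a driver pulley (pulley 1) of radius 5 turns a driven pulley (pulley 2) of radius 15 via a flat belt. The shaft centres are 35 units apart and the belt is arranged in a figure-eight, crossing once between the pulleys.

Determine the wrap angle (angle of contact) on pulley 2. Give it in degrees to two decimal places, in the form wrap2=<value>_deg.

wrap2=249.70_deg

crossed belt: β = asin((r1+r2)/C) = asin(20/35) = 34.8499°
wrap1 = wrap2 = π + 2β = 249.6998°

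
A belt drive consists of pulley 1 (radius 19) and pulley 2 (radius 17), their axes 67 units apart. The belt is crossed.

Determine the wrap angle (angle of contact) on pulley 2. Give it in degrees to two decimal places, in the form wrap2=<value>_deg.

crossed belt: β = asin((r1+r2)/C) = asin(36/67) = 32.5009°
wrap1 = wrap2 = π + 2β = 245.0019°

wrap2=245.00_deg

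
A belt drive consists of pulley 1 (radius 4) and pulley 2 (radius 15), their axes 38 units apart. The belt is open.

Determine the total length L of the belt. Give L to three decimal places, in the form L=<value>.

open belt: β = asin((r2−r1)/C) = asin(11/38) = 16.8264°
wrap1 = π − 2β = 146.3471°
wrap2 = π + 2β = 213.6529°
tangent length = C·cosβ = 36.3731
L = r1·wrap1 + r2·wrap2 + 2·C·cosβ = 4·2.5542 + 15·3.7289 + 2·36.3731 = 138.8973

L=138.897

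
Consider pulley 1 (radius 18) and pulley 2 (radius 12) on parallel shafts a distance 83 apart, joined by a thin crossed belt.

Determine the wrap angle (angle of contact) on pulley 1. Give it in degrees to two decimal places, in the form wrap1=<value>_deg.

crossed belt: β = asin((r1+r2)/C) = asin(30/83) = 21.1890°
wrap1 = wrap2 = π + 2β = 222.3780°

wrap1=222.38_deg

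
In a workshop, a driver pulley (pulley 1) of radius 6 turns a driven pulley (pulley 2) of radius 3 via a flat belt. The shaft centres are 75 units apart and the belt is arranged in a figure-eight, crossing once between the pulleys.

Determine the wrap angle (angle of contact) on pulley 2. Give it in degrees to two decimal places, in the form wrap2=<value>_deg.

crossed belt: β = asin((r1+r2)/C) = asin(9/75) = 6.8921°
wrap1 = wrap2 = π + 2β = 193.7842°

wrap2=193.78_deg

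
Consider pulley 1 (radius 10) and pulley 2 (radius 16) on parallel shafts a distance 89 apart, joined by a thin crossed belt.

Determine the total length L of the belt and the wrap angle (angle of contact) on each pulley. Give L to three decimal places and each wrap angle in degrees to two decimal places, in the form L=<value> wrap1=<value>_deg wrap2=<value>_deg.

L=267.332 wrap1=213.97_deg wrap2=213.97_deg

crossed belt: β = asin((r1+r2)/C) = asin(26/89) = 16.9858°
wrap1 = wrap2 = π + 2β = 213.9716°
tangent length = C·cosβ = 85.1176
L = (r1+r2)·wrap + 2·C·cosβ = 26·3.7345 + 2·85.1176 = 267.3324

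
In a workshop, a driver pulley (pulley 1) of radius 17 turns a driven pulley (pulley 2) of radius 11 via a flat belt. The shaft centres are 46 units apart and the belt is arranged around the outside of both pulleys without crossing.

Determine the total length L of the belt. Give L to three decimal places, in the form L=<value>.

open belt: β = asin((r2−r1)/C) = asin(-6/46) = -7.4947°
wrap1 = π − 2β = 194.9894°
wrap2 = π + 2β = 165.0106°
tangent length = C·cosβ = 45.6070
L = r1·wrap1 + r2·wrap2 + 2·C·cosβ = 17·3.4032 + 11·2.8800 + 2·45.6070 = 180.7483

L=180.748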